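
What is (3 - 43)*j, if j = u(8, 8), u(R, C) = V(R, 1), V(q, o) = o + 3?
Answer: -160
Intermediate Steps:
V(q, o) = 3 + o
u(R, C) = 4 (u(R, C) = 3 + 1 = 4)
j = 4
(3 - 43)*j = (3 - 43)*4 = -40*4 = -160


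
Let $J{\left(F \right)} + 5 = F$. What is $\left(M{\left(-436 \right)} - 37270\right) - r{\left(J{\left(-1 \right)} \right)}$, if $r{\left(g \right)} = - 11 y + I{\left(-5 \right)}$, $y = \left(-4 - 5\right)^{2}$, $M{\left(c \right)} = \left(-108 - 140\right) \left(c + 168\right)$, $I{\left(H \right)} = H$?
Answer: $30090$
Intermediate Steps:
$J{\left(F \right)} = -5 + F$
$M{\left(c \right)} = -41664 - 248 c$ ($M{\left(c \right)} = - 248 \left(168 + c\right) = -41664 - 248 c$)
$y = 81$ ($y = \left(-9\right)^{2} = 81$)
$r{\left(g \right)} = -896$ ($r{\left(g \right)} = \left(-11\right) 81 - 5 = -891 - 5 = -896$)
$\left(M{\left(-436 \right)} - 37270\right) - r{\left(J{\left(-1 \right)} \right)} = \left(\left(-41664 - -108128\right) - 37270\right) - -896 = \left(\left(-41664 + 108128\right) - 37270\right) + 896 = \left(66464 - 37270\right) + 896 = 29194 + 896 = 30090$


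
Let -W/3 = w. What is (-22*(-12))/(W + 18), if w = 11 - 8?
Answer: 88/3 ≈ 29.333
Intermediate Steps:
w = 3
W = -9 (W = -3*3 = -9)
(-22*(-12))/(W + 18) = (-22*(-12))/(-9 + 18) = 264/9 = 264*(⅑) = 88/3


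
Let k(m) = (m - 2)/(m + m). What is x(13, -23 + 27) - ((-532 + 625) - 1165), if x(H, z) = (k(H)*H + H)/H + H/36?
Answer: 502531/468 ≈ 1073.8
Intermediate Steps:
k(m) = (-2 + m)/(2*m) (k(m) = (-2 + m)/((2*m)) = (-2 + m)*(1/(2*m)) = (-2 + m)/(2*m))
x(H, z) = H/36 + (-1 + 3*H/2)/H (x(H, z) = (((-2 + H)/(2*H))*H + H)/H + H/36 = ((-1 + H/2) + H)/H + H*(1/36) = (-1 + 3*H/2)/H + H/36 = H/36 + (-1 + 3*H/2)/H)
x(13, -23 + 27) - ((-532 + 625) - 1165) = (3/2 - 1/13 + (1/36)*13) - ((-532 + 625) - 1165) = (3/2 - 1*1/13 + 13/36) - (93 - 1165) = (3/2 - 1/13 + 13/36) - 1*(-1072) = 835/468 + 1072 = 502531/468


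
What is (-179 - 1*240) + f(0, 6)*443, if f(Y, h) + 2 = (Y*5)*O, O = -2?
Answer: -1305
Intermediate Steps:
f(Y, h) = -2 - 10*Y (f(Y, h) = -2 + (Y*5)*(-2) = -2 + (5*Y)*(-2) = -2 - 10*Y)
(-179 - 1*240) + f(0, 6)*443 = (-179 - 1*240) + (-2 - 10*0)*443 = (-179 - 240) + (-2 + 0)*443 = -419 - 2*443 = -419 - 886 = -1305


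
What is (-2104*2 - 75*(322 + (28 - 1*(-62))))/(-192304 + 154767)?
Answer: 35108/37537 ≈ 0.93529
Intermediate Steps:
(-2104*2 - 75*(322 + (28 - 1*(-62))))/(-192304 + 154767) = (-4208 - 75*(322 + (28 + 62)))/(-37537) = (-4208 - 75*(322 + 90))*(-1/37537) = (-4208 - 75*412)*(-1/37537) = (-4208 - 30900)*(-1/37537) = -35108*(-1/37537) = 35108/37537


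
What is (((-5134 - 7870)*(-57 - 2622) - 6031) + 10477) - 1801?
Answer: 34840361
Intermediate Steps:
(((-5134 - 7870)*(-57 - 2622) - 6031) + 10477) - 1801 = ((-13004*(-2679) - 6031) + 10477) - 1801 = ((34837716 - 6031) + 10477) - 1801 = (34831685 + 10477) - 1801 = 34842162 - 1801 = 34840361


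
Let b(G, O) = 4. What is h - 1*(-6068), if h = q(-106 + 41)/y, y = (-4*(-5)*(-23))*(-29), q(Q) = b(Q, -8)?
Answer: 20236781/3335 ≈ 6068.0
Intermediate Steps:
q(Q) = 4
y = 13340 (y = (20*(-23))*(-29) = -460*(-29) = 13340)
h = 1/3335 (h = 4/13340 = 4*(1/13340) = 1/3335 ≈ 0.00029985)
h - 1*(-6068) = 1/3335 - 1*(-6068) = 1/3335 + 6068 = 20236781/3335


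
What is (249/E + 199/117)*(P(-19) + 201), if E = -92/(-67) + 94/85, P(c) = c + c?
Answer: 705171089/42354 ≈ 16649.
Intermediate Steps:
P(c) = 2*c
E = 14118/5695 (E = -92*(-1/67) + 94*(1/85) = 92/67 + 94/85 = 14118/5695 ≈ 2.4790)
(249/E + 199/117)*(P(-19) + 201) = (249/(14118/5695) + 199/117)*(2*(-19) + 201) = (249*(5695/14118) + 199*(1/117))*(-38 + 201) = (472685/4706 + 199/117)*163 = (4326203/42354)*163 = 705171089/42354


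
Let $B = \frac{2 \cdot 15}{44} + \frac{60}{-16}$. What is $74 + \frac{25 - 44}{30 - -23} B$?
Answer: $\frac{175133}{2332} \approx 75.1$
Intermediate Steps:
$B = - \frac{135}{44}$ ($B = 30 \cdot \frac{1}{44} + 60 \left(- \frac{1}{16}\right) = \frac{15}{22} - \frac{15}{4} = - \frac{135}{44} \approx -3.0682$)
$74 + \frac{25 - 44}{30 - -23} B = 74 + \frac{25 - 44}{30 - -23} \left(- \frac{135}{44}\right) = 74 + - \frac{19}{30 + \left(-3 + 26\right)} \left(- \frac{135}{44}\right) = 74 + - \frac{19}{30 + 23} \left(- \frac{135}{44}\right) = 74 + - \frac{19}{53} \left(- \frac{135}{44}\right) = 74 + \left(-19\right) \frac{1}{53} \left(- \frac{135}{44}\right) = 74 - - \frac{2565}{2332} = 74 + \frac{2565}{2332} = \frac{175133}{2332}$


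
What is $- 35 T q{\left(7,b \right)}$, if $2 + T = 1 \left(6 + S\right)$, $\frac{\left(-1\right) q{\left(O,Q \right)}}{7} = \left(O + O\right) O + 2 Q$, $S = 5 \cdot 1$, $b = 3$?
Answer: $229320$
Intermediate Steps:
$S = 5$
$q{\left(O,Q \right)} = - 14 Q - 14 O^{2}$ ($q{\left(O,Q \right)} = - 7 \left(\left(O + O\right) O + 2 Q\right) = - 7 \left(2 O O + 2 Q\right) = - 7 \left(2 O^{2} + 2 Q\right) = - 7 \left(2 Q + 2 O^{2}\right) = - 14 Q - 14 O^{2}$)
$T = 9$ ($T = -2 + 1 \left(6 + 5\right) = -2 + 1 \cdot 11 = -2 + 11 = 9$)
$- 35 T q{\left(7,b \right)} = \left(-35\right) 9 \left(\left(-14\right) 3 - 14 \cdot 7^{2}\right) = - 315 \left(-42 - 686\right) = \left(-315\right) \left(-728\right) = 229320$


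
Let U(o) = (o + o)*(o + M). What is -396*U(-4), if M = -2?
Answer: -19008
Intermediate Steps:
U(o) = 2*o*(-2 + o) (U(o) = (o + o)*(o - 2) = (2*o)*(-2 + o) = 2*o*(-2 + o))
-396*U(-4) = -792*(-4)*(-2 - 4) = -792*(-4)*(-6) = -396*48 = -19008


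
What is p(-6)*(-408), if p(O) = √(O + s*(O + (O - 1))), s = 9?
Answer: -408*I*√123 ≈ -4524.9*I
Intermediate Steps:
p(O) = √(-9 + 19*O) (p(O) = √(O + 9*(O + (O - 1))) = √(O + 9*(O + (-1 + O))) = √(O + 9*(-1 + 2*O)) = √(O + (-9 + 18*O)) = √(-9 + 19*O))
p(-6)*(-408) = √(-9 + 19*(-6))*(-408) = √(-9 - 114)*(-408) = √(-123)*(-408) = (I*√123)*(-408) = -408*I*√123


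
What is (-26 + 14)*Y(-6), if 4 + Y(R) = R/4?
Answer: 66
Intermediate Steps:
Y(R) = -4 + R/4
(-26 + 14)*Y(-6) = (-26 + 14)*(-4 + (1/4)*(-6)) = -12*(-4 - 3/2) = -12*(-11/2) = 66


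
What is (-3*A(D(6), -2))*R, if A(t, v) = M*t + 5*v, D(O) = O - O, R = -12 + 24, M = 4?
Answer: 360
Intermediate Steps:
R = 12
D(O) = 0
A(t, v) = 4*t + 5*v
(-3*A(D(6), -2))*R = -3*(4*0 + 5*(-2))*12 = -3*(0 - 10)*12 = -3*(-10)*12 = 30*12 = 360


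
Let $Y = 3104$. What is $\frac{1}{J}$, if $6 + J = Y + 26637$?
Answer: $\frac{1}{29735} \approx 3.363 \cdot 10^{-5}$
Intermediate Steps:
$J = 29735$ ($J = -6 + \left(3104 + 26637\right) = -6 + 29741 = 29735$)
$\frac{1}{J} = \frac{1}{29735}$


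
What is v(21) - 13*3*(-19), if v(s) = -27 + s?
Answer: 735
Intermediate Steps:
v(21) - 13*3*(-19) = (-27 + 21) - 13*3*(-19) = -6 - 39*(-19) = -6 - 1*(-741) = -6 + 741 = 735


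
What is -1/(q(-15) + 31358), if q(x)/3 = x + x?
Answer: -1/31268 ≈ -3.1982e-5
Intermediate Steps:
q(x) = 6*x (q(x) = 3*(x + x) = 3*(2*x) = 6*x)
-1/(q(-15) + 31358) = -1/(6*(-15) + 31358) = -1/(-90 + 31358) = -1/31268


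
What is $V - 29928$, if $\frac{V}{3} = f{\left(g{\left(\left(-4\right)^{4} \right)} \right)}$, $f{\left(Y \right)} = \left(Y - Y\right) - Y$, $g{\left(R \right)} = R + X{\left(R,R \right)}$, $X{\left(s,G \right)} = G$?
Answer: $-31464$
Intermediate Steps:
$g{\left(R \right)} = 2 R$ ($g{\left(R \right)} = R + R = 2 R$)
$f{\left(Y \right)} = - Y$ ($f{\left(Y \right)} = 0 - Y = - Y$)
$V = -1536$ ($V = 3 \left(- 2 \left(-4\right)^{4}\right) = 3 \left(- 2 \cdot 256\right) = 3 \left(\left(-1\right) 512\right) = 3 \left(-512\right) = -1536$)
$V - 29928 = -1536 - 29928 = -31464$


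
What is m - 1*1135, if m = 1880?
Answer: 745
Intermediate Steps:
m - 1*1135 = 1880 - 1*1135 = 1880 - 1135 = 745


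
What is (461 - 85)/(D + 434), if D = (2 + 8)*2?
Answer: 188/227 ≈ 0.82819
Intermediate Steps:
D = 20 (D = 10*2 = 20)
(461 - 85)/(D + 434) = (461 - 85)/(20 + 434) = 376/454 = 376*(1/454) = 188/227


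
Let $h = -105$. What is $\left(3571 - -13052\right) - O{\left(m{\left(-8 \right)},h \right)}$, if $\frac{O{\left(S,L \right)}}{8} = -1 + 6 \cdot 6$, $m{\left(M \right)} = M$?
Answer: $16343$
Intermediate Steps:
$O{\left(S,L \right)} = 280$ ($O{\left(S,L \right)} = 8 \left(-1 + 6 \cdot 6\right) = 8 \left(-1 + 36\right) = 8 \cdot 35 = 280$)
$\left(3571 - -13052\right) - O{\left(m{\left(-8 \right)},h \right)} = \left(3571 - -13052\right) - 280 = \left(3571 + 13052\right) - 280 = 16623 - 280 = 16343$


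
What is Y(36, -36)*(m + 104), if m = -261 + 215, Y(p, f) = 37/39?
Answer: 2146/39 ≈ 55.026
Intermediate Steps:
Y(p, f) = 37/39 (Y(p, f) = 37*(1/39) = 37/39)
m = -46
Y(36, -36)*(m + 104) = 37*(-46 + 104)/39 = (37/39)*58 = 2146/39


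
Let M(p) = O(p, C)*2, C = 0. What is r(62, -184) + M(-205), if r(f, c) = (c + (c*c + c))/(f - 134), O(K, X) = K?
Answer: -7876/9 ≈ -875.11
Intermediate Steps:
M(p) = 2*p (M(p) = p*2 = 2*p)
r(f, c) = (c² + 2*c)/(-134 + f) (r(f, c) = (c + (c² + c))/(-134 + f) = (c + (c + c²))/(-134 + f) = (c² + 2*c)/(-134 + f))
r(62, -184) + M(-205) = -184*(2 - 184)/(-134 + 62) + 2*(-205) = -184*(-182)/(-72) - 410 = -184*(-1/72)*(-182) - 410 = -4186/9 - 410 = -7876/9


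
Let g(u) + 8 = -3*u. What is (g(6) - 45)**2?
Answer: 5041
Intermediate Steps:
g(u) = -8 - 3*u
(g(6) - 45)**2 = ((-8 - 3*6) - 45)**2 = ((-8 - 18) - 45)**2 = (-26 - 45)**2 = (-71)**2 = 5041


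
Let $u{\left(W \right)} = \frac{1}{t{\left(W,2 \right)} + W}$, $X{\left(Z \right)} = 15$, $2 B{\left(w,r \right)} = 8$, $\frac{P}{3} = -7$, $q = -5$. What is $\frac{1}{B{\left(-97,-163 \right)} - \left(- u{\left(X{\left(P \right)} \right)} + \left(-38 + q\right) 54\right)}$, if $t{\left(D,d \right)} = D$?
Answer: $\frac{30}{69781} \approx 0.00042992$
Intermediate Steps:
$P = -21$ ($P = 3 \left(-7\right) = -21$)
$B{\left(w,r \right)} = 4$ ($B{\left(w,r \right)} = \frac{1}{2} \cdot 8 = 4$)
$u{\left(W \right)} = \frac{1}{2 W}$ ($u{\left(W \right)} = \frac{1}{W + W} = \frac{1}{2 W}$)
$\frac{1}{B{\left(-97,-163 \right)} - \left(- u{\left(X{\left(P \right)} \right)} + \left(-38 + q\right) 54\right)} = \frac{1}{4 - \left(- \frac{1}{30} + \left(-38 - 5\right) 54\right)} = \frac{1}{4 - \left(- \frac{1}{30} - 2322\right)} = \frac{1}{4 + \left(\frac{1}{30} - -2322\right)} = \frac{1}{4 + \left(\frac{1}{30} + 2322\right)} = \frac{1}{4 + \frac{69661}{30}} = \frac{1}{\frac{69781}{30}} = \frac{30}{69781}$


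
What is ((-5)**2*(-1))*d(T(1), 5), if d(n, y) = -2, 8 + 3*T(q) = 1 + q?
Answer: 50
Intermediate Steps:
T(q) = -7/3 + q/3 (T(q) = -8/3 + (1 + q)/3 = -8/3 + (1/3 + q/3) = -7/3 + q/3)
((-5)**2*(-1))*d(T(1), 5) = ((-5)**2*(-1))*(-2) = (25*(-1))*(-2) = -25*(-2) = 50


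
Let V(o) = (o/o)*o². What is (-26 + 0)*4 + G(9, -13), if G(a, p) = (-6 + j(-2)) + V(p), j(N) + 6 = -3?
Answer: 50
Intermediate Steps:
j(N) = -9 (j(N) = -6 - 3 = -9)
V(o) = o² (V(o) = 1*o² = o²)
G(a, p) = -15 + p² (G(a, p) = (-6 - 9) + p² = -15 + p²)
(-26 + 0)*4 + G(9, -13) = (-26 + 0)*4 + (-15 + (-13)²) = -26*4 + (-15 + 169) = -104 + 154 = 50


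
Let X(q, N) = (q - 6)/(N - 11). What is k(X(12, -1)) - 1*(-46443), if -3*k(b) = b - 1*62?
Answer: 278783/6 ≈ 46464.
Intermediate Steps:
X(q, N) = (-6 + q)/(-11 + N)
k(b) = 62/3 - b/3 (k(b) = -(b - 1*62)/3 = -(b - 62)/3 = -(-62 + b)/3 = 62/3 - b/3)
k(X(12, -1)) - 1*(-46443) = (62/3 - (-6 + 12)/(3*(-11 - 1))) - 1*(-46443) = (62/3 - 6/(3*(-12))) + 46443 = (62/3 - (-1)*6/36) + 46443 = (62/3 - ⅓*(-½)) + 46443 = (62/3 + ⅙) + 46443 = 125/6 + 46443 = 278783/6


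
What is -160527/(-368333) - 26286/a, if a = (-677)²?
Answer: 63892178145/168817695557 ≈ 0.37847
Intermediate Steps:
a = 458329
-160527/(-368333) - 26286/a = -160527/(-368333) - 26286/458329 = -160527*(-1/368333) - 26286*1/458329 = 160527/368333 - 26286/458329 = 63892178145/168817695557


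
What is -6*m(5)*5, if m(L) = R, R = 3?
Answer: -90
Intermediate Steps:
m(L) = 3
-6*m(5)*5 = -6*3*5 = -18*5 = -90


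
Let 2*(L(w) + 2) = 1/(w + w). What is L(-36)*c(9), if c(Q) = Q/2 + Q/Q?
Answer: -3179/288 ≈ -11.038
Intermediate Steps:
L(w) = -2 + 1/(4*w) (L(w) = -2 + 1/(2*(w + w)) = -2 + 1/(2*((2*w))) = -2 + (1/(2*w))/2 = -2 + 1/(4*w))
c(Q) = 1 + Q/2 (c(Q) = Q*(½) + 1 = Q/2 + 1 = 1 + Q/2)
L(-36)*c(9) = (-2 + (¼)/(-36))*(1 + (½)*9) = (-2 + (¼)*(-1/36))*(1 + 9/2) = (-2 - 1/144)*(11/2) = -289/144*11/2 = -3179/288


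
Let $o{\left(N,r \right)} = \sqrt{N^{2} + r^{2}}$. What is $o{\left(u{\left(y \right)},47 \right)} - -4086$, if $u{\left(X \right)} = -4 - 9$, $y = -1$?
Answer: $4086 + \sqrt{2378} \approx 4134.8$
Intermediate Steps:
$u{\left(X \right)} = -13$ ($u{\left(X \right)} = -4 - 9 = -13$)
$o{\left(u{\left(y \right)},47 \right)} - -4086 = \sqrt{\left(-13\right)^{2} + 47^{2}} - -4086 = \sqrt{169 + 2209} + 4086 = \sqrt{2378} + 4086 = 4086 + \sqrt{2378}$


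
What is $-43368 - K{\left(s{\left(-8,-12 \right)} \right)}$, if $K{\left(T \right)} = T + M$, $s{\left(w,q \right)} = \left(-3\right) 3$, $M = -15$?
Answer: $-43344$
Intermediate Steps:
$s{\left(w,q \right)} = -9$
$K{\left(T \right)} = -15 + T$ ($K{\left(T \right)} = T - 15 = -15 + T$)
$-43368 - K{\left(s{\left(-8,-12 \right)} \right)} = -43368 - \left(-15 - 9\right) = -43368 - -24 = -43368 + 24 = -43344$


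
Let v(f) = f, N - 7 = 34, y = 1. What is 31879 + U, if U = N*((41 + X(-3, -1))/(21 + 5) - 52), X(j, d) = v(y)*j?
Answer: 387490/13 ≈ 29807.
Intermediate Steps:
N = 41 (N = 7 + 34 = 41)
X(j, d) = j (X(j, d) = 1*j = j)
U = -26937/13 (U = 41*((41 - 3)/(21 + 5) - 52) = 41*(38/26 - 52) = 41*(38*(1/26) - 52) = 41*(19/13 - 52) = 41*(-657/13) = -26937/13 ≈ -2072.1)
31879 + U = 31879 - 26937/13 = 387490/13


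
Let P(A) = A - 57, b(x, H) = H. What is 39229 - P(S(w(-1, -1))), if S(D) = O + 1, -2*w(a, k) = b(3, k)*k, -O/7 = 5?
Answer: 39320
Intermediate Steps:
O = -35 (O = -7*5 = -35)
w(a, k) = -k**2/2 (w(a, k) = -k*k/2 = -k**2/2)
S(D) = -34 (S(D) = -35 + 1 = -34)
P(A) = -57 + A
39229 - P(S(w(-1, -1))) = 39229 - (-57 - 34) = 39229 - 1*(-91) = 39229 + 91 = 39320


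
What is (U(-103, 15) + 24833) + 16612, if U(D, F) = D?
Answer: 41342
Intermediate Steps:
(U(-103, 15) + 24833) + 16612 = (-103 + 24833) + 16612 = 24730 + 16612 = 41342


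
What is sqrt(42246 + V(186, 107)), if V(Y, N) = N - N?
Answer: 3*sqrt(4694) ≈ 205.54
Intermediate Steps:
V(Y, N) = 0
sqrt(42246 + V(186, 107)) = sqrt(42246 + 0) = sqrt(42246) = 3*sqrt(4694)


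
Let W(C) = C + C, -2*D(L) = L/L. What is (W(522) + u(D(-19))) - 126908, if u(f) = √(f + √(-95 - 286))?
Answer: -125864 + √(-2 + 4*I*√381)/2 ≈ -1.2586e+5 + 3.1643*I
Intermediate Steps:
D(L) = -½ (D(L) = -L/(2*L) = -½*1 = -½)
W(C) = 2*C
u(f) = √(f + I*√381) (u(f) = √(f + √(-381)) = √(f + I*√381))
(W(522) + u(D(-19))) - 126908 = (2*522 + √(-½ + I*√381)) - 126908 = (1044 + √(-½ + I*√381)) - 126908 = -125864 + √(-½ + I*√381)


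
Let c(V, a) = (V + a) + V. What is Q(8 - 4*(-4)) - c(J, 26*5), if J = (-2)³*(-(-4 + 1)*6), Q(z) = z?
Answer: 182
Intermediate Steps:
J = -144 (J = -8*(-1*(-3))*6 = -24*6 = -8*18 = -144)
c(V, a) = a + 2*V
Q(8 - 4*(-4)) - c(J, 26*5) = (8 - 4*(-4)) - (26*5 + 2*(-144)) = (8 + 16) - (130 - 288) = 24 - 1*(-158) = 24 + 158 = 182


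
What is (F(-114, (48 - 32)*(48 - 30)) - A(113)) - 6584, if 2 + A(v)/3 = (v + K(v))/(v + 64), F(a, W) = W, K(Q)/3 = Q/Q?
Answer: -371226/59 ≈ -6292.0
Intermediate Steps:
K(Q) = 3 (K(Q) = 3*(Q/Q) = 3*1 = 3)
A(v) = -6 + 3*(3 + v)/(64 + v) (A(v) = -6 + 3*((v + 3)/(v + 64)) = -6 + 3*((3 + v)/(64 + v)) = -6 + 3*(3 + v)/(64 + v))
(F(-114, (48 - 32)*(48 - 30)) - A(113)) - 6584 = ((48 - 32)*(48 - 30) - 3*(-125 - 1*113)/(64 + 113)) - 6584 = (16*18 - 3*(-125 - 113)/177) - 6584 = (288 - 3*(-238)/177) - 6584 = (288 - 1*(-238/59)) - 6584 = (288 + 238/59) - 6584 = 17230/59 - 6584 = -371226/59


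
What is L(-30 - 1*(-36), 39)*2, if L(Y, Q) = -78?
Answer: -156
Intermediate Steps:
L(-30 - 1*(-36), 39)*2 = -78*2 = -156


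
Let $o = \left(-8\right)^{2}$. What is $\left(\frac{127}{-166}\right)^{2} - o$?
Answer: $- \frac{1747455}{27556} \approx -63.415$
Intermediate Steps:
$o = 64$
$\left(\frac{127}{-166}\right)^{2} - o = \left(\frac{127}{-166}\right)^{2} - 64 = \left(127 \left(- \frac{1}{166}\right)\right)^{2} - 64 = \left(- \frac{127}{166}\right)^{2} - 64 = \frac{16129}{27556} - 64 = - \frac{1747455}{27556}$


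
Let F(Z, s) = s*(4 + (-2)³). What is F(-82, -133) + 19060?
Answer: 19592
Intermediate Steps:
F(Z, s) = -4*s (F(Z, s) = s*(4 - 8) = s*(-4) = -4*s)
F(-82, -133) + 19060 = -4*(-133) + 19060 = 532 + 19060 = 19592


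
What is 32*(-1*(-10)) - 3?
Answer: 317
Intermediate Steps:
32*(-1*(-10)) - 3 = 32*10 - 3 = 320 - 3 = 317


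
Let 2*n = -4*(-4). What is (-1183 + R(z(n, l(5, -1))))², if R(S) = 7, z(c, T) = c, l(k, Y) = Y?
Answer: 1382976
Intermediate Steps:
n = 8 (n = (-4*(-4))/2 = (½)*16 = 8)
(-1183 + R(z(n, l(5, -1))))² = (-1183 + 7)² = (-1176)² = 1382976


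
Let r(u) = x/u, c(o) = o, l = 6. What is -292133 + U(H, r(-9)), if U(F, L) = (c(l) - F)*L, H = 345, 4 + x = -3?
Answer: -877190/3 ≈ -2.9240e+5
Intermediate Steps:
x = -7 (x = -4 - 3 = -7)
r(u) = -7/u
U(F, L) = L*(6 - F) (U(F, L) = (6 - F)*L = L*(6 - F))
-292133 + U(H, r(-9)) = -292133 + (-7/(-9))*(6 - 1*345) = -292133 + (-7*(-⅑))*(6 - 345) = -292133 + (7/9)*(-339) = -292133 - 791/3 = -877190/3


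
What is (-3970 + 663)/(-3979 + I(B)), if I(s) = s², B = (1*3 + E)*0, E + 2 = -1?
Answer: 3307/3979 ≈ 0.83111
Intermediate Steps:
E = -3 (E = -2 - 1 = -3)
B = 0 (B = (1*3 - 3)*0 = (3 - 3)*0 = 0*0 = 0)
(-3970 + 663)/(-3979 + I(B)) = (-3970 + 663)/(-3979 + 0²) = -3307/(-3979 + 0) = -3307/(-3979) = -3307*(-1/3979) = 3307/3979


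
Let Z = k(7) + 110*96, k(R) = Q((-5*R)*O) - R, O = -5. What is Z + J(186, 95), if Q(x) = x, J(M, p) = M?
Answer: 10914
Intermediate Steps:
k(R) = 24*R (k(R) = -5*R*(-5) - R = 25*R - R = 24*R)
Z = 10728 (Z = 24*7 + 110*96 = 168 + 10560 = 10728)
Z + J(186, 95) = 10728 + 186 = 10914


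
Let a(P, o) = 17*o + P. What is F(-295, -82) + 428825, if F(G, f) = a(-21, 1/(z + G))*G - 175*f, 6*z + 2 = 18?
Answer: 394112535/877 ≈ 4.4939e+5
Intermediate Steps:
z = 8/3 (z = -⅓ + (⅙)*18 = -⅓ + 3 = 8/3 ≈ 2.6667)
a(P, o) = P + 17*o
F(G, f) = -175*f + G*(-21 + 17/(8/3 + G)) (F(G, f) = (-21 + 17/(8/3 + G))*G - 175*f = G*(-21 + 17/(8/3 + G)) - 175*f = -175*f + G*(-21 + 17/(8/3 + G)))
F(-295, -82) + 428825 = (-175*(-82)*(8 + 3*(-295)) - 9*(-295)*(13 + 7*(-295)))/(8 + 3*(-295)) + 428825 = (-175*(-82)*(8 - 885) - 9*(-295)*(13 - 2065))/(8 - 885) + 428825 = (-175*(-82)*(-877) - 9*(-295)*(-2052))/(-877) + 428825 = -(-12584950 - 5448060)/877 + 428825 = -1/877*(-18033010) + 428825 = 18033010/877 + 428825 = 394112535/877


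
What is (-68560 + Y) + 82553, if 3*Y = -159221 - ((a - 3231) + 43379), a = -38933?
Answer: -118457/3 ≈ -39486.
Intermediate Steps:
Y = -160436/3 (Y = (-159221 - ((-38933 - 3231) + 43379))/3 = (-159221 - (-42164 + 43379))/3 = (-159221 - 1*1215)/3 = (-159221 - 1215)/3 = (⅓)*(-160436) = -160436/3 ≈ -53479.)
(-68560 + Y) + 82553 = (-68560 - 160436/3) + 82553 = -366116/3 + 82553 = -118457/3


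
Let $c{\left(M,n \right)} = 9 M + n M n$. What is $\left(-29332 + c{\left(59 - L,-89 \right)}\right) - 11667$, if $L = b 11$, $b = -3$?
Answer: $688561$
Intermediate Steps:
$L = -33$ ($L = \left(-3\right) 11 = -33$)
$c{\left(M,n \right)} = 9 M + M n^{2}$ ($c{\left(M,n \right)} = 9 M + M n n = 9 M + M n^{2}$)
$\left(-29332 + c{\left(59 - L,-89 \right)}\right) - 11667 = \left(-29332 + \left(59 - -33\right) \left(9 + \left(-89\right)^{2}\right)\right) - 11667 = \left(-29332 + \left(59 + 33\right) \left(9 + 7921\right)\right) - 11667 = \left(-29332 + 92 \cdot 7930\right) - 11667 = \left(-29332 + 729560\right) - 11667 = 700228 - 11667 = 688561$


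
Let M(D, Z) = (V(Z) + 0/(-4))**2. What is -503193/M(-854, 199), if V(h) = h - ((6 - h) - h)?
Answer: -167731/116427 ≈ -1.4407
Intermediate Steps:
V(h) = -6 + 3*h (V(h) = h - (6 - 2*h) = h + (-6 + 2*h) = -6 + 3*h)
M(D, Z) = (-6 + 3*Z)**2 (M(D, Z) = ((-6 + 3*Z) + 0/(-4))**2 = ((-6 + 3*Z) + 0*(-1/4))**2 = ((-6 + 3*Z) + 0)**2 = (-6 + 3*Z)**2)
-503193/M(-854, 199) = -503193*1/(9*(-2 + 199)**2) = -503193/(9*197**2) = -503193/(9*38809) = -503193/349281 = -503193*1/349281 = -167731/116427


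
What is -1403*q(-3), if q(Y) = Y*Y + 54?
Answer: -88389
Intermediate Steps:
q(Y) = 54 + Y² (q(Y) = Y² + 54 = 54 + Y²)
-1403*q(-3) = -1403*(54 + (-3)²) = -1403*(54 + 9) = -1403*63 = -88389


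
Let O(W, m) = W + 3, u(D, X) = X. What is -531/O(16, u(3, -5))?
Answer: -531/19 ≈ -27.947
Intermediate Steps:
O(W, m) = 3 + W
-531/O(16, u(3, -5)) = -531/(3 + 16) = -531/19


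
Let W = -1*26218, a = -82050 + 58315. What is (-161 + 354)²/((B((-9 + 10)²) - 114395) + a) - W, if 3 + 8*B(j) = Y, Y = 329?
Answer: 14481546830/552357 ≈ 26218.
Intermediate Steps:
a = -23735
B(j) = 163/4 (B(j) = -3/8 + (⅛)*329 = -3/8 + 329/8 = 163/4)
W = -26218
(-161 + 354)²/((B((-9 + 10)²) - 114395) + a) - W = (-161 + 354)²/((163/4 - 114395) - 23735) - 1*(-26218) = 193²/(-457417/4 - 23735) + 26218 = 37249/(-552357/4) + 26218 = 37249*(-4/552357) + 26218 = -148996/552357 + 26218 = 14481546830/552357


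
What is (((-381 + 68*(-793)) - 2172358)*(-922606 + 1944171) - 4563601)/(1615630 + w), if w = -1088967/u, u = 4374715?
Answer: -9951101001100409140/7067919706483 ≈ -1.4079e+6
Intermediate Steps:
w = -1088967/4374715 ≈ -0.24892
(((-381 + 68*(-793)) - 2172358)*(-922606 + 1944171) - 4563601)/(1615630 + w) = (((-381 + 68*(-793)) - 2172358)*(-922606 + 1944171) - 4563601)/(1615630 - 1088967/4374715) = (((-381 - 53924) - 2172358)*1021565 - 4563601)/(7067919706483/4374715) = ((-54305 - 2172358)*1021565 - 4563601)*(4374715/7067919706483) = (-2226663*1021565 - 4563601)*(4374715/7067919706483) = (-2274680987595 - 4563601)*(4374715/7067919706483) = -2274685551196*4374715/7067919706483 = -9951101001100409140/7067919706483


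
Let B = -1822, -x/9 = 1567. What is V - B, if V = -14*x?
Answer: 199264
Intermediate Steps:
x = -14103 (x = -9*1567 = -14103)
V = 197442 (V = -14*(-14103) = 197442)
V - B = 197442 - 1*(-1822) = 197442 + 1822 = 199264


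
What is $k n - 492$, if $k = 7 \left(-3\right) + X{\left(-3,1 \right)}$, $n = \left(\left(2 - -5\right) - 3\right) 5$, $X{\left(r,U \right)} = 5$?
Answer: $-812$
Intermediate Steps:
$n = 20$ ($n = \left(\left(2 + 5\right) - 3\right) 5 = \left(7 - 3\right) 5 = 4 \cdot 5 = 20$)
$k = -16$ ($k = 7 \left(-3\right) + 5 = -21 + 5 = -16$)
$k n - 492 = \left(-16\right) 20 - 492 = -320 - 492 = -812$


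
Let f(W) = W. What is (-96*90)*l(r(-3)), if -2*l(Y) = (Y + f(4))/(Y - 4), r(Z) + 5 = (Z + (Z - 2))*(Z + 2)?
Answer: -30240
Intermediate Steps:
r(Z) = -5 + (-2 + 2*Z)*(2 + Z) (r(Z) = -5 + (Z + (Z - 2))*(Z + 2) = -5 + (Z + (-2 + Z))*(2 + Z) = -5 + (-2 + 2*Z)*(2 + Z))
l(Y) = -(4 + Y)/(2*(-4 + Y)) (l(Y) = -(Y + 4)/(2*(Y - 4)) = -(4 + Y)/(2*(-4 + Y)))
(-96*90)*l(r(-3)) = (-96*90)*((-4 - (-9 + 2*(-3) + 2*(-3)²))/(2*(-4 + (-9 + 2*(-3) + 2*(-3)²)))) = -4320*(-4 - (-9 - 6 + 2*9))/(-4 + (-9 - 6 + 2*9)) = -4320*(-4 - (-9 - 6 + 18))/(-4 + (-9 - 6 + 18)) = -4320*(-4 - 1*3)/(-4 + 3) = -4320*(-4 - 3)/(-1) = -4320*(-1)*(-7) = -8640*7/2 = -30240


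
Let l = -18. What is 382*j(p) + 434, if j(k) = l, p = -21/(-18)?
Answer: -6442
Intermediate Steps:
p = 7/6 (p = -21*(-1/18) = 7/6 ≈ 1.1667)
j(k) = -18
382*j(p) + 434 = 382*(-18) + 434 = -6876 + 434 = -6442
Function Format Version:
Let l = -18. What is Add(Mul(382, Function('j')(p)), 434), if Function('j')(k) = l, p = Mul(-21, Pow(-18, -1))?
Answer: -6442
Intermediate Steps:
p = Rational(7, 6) (p = Mul(-21, Rational(-1, 18)) = Rational(7, 6) ≈ 1.1667)
Function('j')(k) = -18
Add(Mul(382, Function('j')(p)), 434) = Add(Mul(382, -18), 434) = Add(-6876, 434) = -6442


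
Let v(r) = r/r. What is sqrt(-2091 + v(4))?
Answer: I*sqrt(2090) ≈ 45.716*I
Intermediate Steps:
v(r) = 1
sqrt(-2091 + v(4)) = sqrt(-2091 + 1) = sqrt(-2090) = I*sqrt(2090)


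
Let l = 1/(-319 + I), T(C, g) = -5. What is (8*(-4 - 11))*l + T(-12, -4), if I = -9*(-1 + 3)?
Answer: -1565/337 ≈ -4.6439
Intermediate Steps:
I = -18 (I = -9*2 = -18)
l = -1/337 (l = 1/(-319 - 18) = 1/(-337) = -1/337 ≈ -0.0029674)
(8*(-4 - 11))*l + T(-12, -4) = (8*(-4 - 11))*(-1/337) - 5 = (8*(-15))*(-1/337) - 5 = -120*(-1/337) - 5 = 120/337 - 5 = -1565/337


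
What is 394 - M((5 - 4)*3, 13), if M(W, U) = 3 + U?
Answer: 378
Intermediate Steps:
394 - M((5 - 4)*3, 13) = 394 - (3 + 13) = 394 - 1*16 = 394 - 16 = 378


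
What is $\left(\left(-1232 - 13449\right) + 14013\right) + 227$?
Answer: $-441$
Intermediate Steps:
$\left(\left(-1232 - 13449\right) + 14013\right) + 227 = \left(-14681 + 14013\right) + 227 = -668 + 227 = -441$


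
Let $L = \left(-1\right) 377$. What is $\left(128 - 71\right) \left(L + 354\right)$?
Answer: $-1311$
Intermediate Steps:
$L = -377$
$\left(128 - 71\right) \left(L + 354\right) = \left(128 - 71\right) \left(-377 + 354\right) = 57 \left(-23\right) = -1311$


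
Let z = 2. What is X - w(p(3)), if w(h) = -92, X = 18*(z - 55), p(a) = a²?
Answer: -862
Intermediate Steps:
X = -954 (X = 18*(2 - 55) = 18*(-53) = -954)
X - w(p(3)) = -954 - 1*(-92) = -954 + 92 = -862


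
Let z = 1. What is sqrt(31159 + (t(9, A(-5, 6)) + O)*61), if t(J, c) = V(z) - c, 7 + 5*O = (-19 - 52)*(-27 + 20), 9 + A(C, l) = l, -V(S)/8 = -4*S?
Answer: 2*sqrt(9818) ≈ 198.17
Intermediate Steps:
V(S) = 32*S (V(S) = -(-32)*S = 32*S)
A(C, l) = -9 + l
O = 98 (O = -7/5 + ((-19 - 52)*(-27 + 20))/5 = -7/5 + (-71*(-7))/5 = -7/5 + (1/5)*497 = -7/5 + 497/5 = 98)
t(J, c) = 32 - c (t(J, c) = 32*1 - c = 32 - c)
sqrt(31159 + (t(9, A(-5, 6)) + O)*61) = sqrt(31159 + ((32 - (-9 + 6)) + 98)*61) = sqrt(31159 + ((32 - 1*(-3)) + 98)*61) = sqrt(31159 + ((32 + 3) + 98)*61) = sqrt(31159 + (35 + 98)*61) = sqrt(31159 + 133*61) = sqrt(31159 + 8113) = sqrt(39272) = 2*sqrt(9818)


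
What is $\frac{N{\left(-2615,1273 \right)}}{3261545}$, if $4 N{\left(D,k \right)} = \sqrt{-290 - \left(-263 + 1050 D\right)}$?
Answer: $\frac{\sqrt{2745723}}{13046180} \approx 0.00012701$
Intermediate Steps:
$N{\left(D,k \right)} = \frac{\sqrt{-27 - 1050 D}}{4}$ ($N{\left(D,k \right)} = \frac{\sqrt{-290 - \left(-263 + 1050 D\right)}}{4} = \frac{\sqrt{-27 - 1050 D}}{4}$)
$\frac{N{\left(-2615,1273 \right)}}{3261545} = \frac{\frac{1}{4} \sqrt{-27 - -2745750}}{3261545} = \frac{\sqrt{-27 + 2745750}}{4} \cdot \frac{1}{3261545} = \frac{\sqrt{2745723}}{4} \cdot \frac{1}{3261545} = \frac{\sqrt{2745723}}{13046180}$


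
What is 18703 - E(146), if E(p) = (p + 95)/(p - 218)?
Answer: 1346857/72 ≈ 18706.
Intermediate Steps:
E(p) = (95 + p)/(-218 + p)
18703 - E(146) = 18703 - (95 + 146)/(-218 + 146) = 18703 - 241/(-72) = 18703 - (-1)*241/72 = 18703 - 1*(-241/72) = 18703 + 241/72 = 1346857/72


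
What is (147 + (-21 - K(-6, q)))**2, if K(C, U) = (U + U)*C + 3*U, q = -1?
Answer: 13689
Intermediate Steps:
K(C, U) = 3*U + 2*C*U (K(C, U) = (2*U)*C + 3*U = 2*C*U + 3*U = 3*U + 2*C*U)
(147 + (-21 - K(-6, q)))**2 = (147 + (-21 - (-1)*(3 + 2*(-6))))**2 = (147 + (-21 - (-1)*(3 - 12)))**2 = (147 + (-21 - (-1)*(-9)))**2 = (147 + (-21 - 1*9))**2 = (147 + (-21 - 9))**2 = (147 - 30)**2 = 117**2 = 13689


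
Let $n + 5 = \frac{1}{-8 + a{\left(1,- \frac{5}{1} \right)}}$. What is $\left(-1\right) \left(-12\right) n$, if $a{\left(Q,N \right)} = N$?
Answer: $- \frac{792}{13} \approx -60.923$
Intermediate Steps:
$n = - \frac{66}{13}$ ($n = -5 + \frac{1}{-8 - \frac{5}{1}} = -5 + \frac{1}{-8 - 5} = -5 + \frac{1}{-13} = -5 - \frac{1}{13} = - \frac{66}{13} \approx -5.0769$)
$\left(-1\right) \left(-12\right) n = \left(-1\right) \left(-12\right) \left(- \frac{66}{13}\right) = 12 \left(- \frac{66}{13}\right) = - \frac{792}{13}$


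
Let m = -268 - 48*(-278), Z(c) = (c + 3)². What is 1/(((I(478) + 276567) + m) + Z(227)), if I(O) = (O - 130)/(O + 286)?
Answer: 191/65425800 ≈ 2.9193e-6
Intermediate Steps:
Z(c) = (3 + c)²
I(O) = (-130 + O)/(286 + O)
m = 13076 (m = -268 + 13344 = 13076)
1/(((I(478) + 276567) + m) + Z(227)) = 1/((((-130 + 478)/(286 + 478) + 276567) + 13076) + (3 + 227)²) = 1/(((348/764 + 276567) + 13076) + 230²) = 1/((((1/764)*348 + 276567) + 13076) + 52900) = 1/(((87/191 + 276567) + 13076) + 52900) = 1/((52824384/191 + 13076) + 52900) = 1/(55321900/191 + 52900) = 1/(65425800/191) = 191/65425800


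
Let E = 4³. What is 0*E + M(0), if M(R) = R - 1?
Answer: -1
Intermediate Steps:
M(R) = -1 + R
E = 64
0*E + M(0) = 0*64 + (-1 + 0) = 0 - 1 = -1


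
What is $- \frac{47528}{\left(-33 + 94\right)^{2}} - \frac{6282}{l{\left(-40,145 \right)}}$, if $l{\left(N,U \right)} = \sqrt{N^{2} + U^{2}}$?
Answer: $- \frac{47528}{3721} - \frac{6282 \sqrt{905}}{4525} \approx -54.537$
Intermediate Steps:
$- \frac{47528}{\left(-33 + 94\right)^{2}} - \frac{6282}{l{\left(-40,145 \right)}} = - \frac{47528}{\left(-33 + 94\right)^{2}} - \frac{6282}{\sqrt{\left(-40\right)^{2} + 145^{2}}} = - \frac{47528}{61^{2}} - \frac{6282}{\sqrt{1600 + 21025}} = - \frac{47528}{3721} - \frac{6282}{\sqrt{22625}} = \left(-47528\right) \frac{1}{3721} - \frac{6282}{5 \sqrt{905}} = - \frac{47528}{3721} - 6282 \frac{\sqrt{905}}{4525} = - \frac{47528}{3721} - \frac{6282 \sqrt{905}}{4525}$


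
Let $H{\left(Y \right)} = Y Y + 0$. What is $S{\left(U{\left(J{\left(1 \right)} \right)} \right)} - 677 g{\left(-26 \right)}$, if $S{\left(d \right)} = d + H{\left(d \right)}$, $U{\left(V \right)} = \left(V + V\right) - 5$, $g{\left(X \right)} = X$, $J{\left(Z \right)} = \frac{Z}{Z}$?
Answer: $17608$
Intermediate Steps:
$J{\left(Z \right)} = 1$
$U{\left(V \right)} = -5 + 2 V$ ($U{\left(V \right)} = 2 V - 5 = -5 + 2 V$)
$H{\left(Y \right)} = Y^{2}$ ($H{\left(Y \right)} = Y^{2} + 0 = Y^{2}$)
$S{\left(d \right)} = d + d^{2}$
$S{\left(U{\left(J{\left(1 \right)} \right)} \right)} - 677 g{\left(-26 \right)} = \left(-5 + 2 \cdot 1\right) \left(1 + \left(-5 + 2 \cdot 1\right)\right) - -17602 = \left(-5 + 2\right) \left(1 + \left(-5 + 2\right)\right) + 17602 = - 3 \left(1 - 3\right) + 17602 = \left(-3\right) \left(-2\right) + 17602 = 6 + 17602 = 17608$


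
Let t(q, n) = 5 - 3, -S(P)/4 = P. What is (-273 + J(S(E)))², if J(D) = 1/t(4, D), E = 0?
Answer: 297025/4 ≈ 74256.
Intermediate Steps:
S(P) = -4*P
t(q, n) = 2
J(D) = ½ (J(D) = 1/2 = ½)
(-273 + J(S(E)))² = (-273 + ½)² = (-545/2)² = 297025/4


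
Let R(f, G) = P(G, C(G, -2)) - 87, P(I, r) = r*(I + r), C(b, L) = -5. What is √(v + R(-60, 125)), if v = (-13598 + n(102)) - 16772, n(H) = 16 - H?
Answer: I*√31143 ≈ 176.47*I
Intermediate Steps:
R(f, G) = -62 - 5*G (R(f, G) = -5*(G - 5) - 87 = -5*(-5 + G) - 87 = (25 - 5*G) - 87 = -62 - 5*G)
v = -30456 (v = (-13598 + (16 - 1*102)) - 16772 = (-13598 + (16 - 102)) - 16772 = (-13598 - 86) - 16772 = -13684 - 16772 = -30456)
√(v + R(-60, 125)) = √(-30456 + (-62 - 5*125)) = √(-30456 + (-62 - 625)) = √(-30456 - 687) = √(-31143) = I*√31143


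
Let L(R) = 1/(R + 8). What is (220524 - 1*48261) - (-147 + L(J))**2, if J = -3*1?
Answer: 3767819/25 ≈ 1.5071e+5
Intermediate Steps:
J = -3
L(R) = 1/(8 + R)
(220524 - 1*48261) - (-147 + L(J))**2 = (220524 - 1*48261) - (-147 + 1/(8 - 3))**2 = (220524 - 48261) - (-147 + 1/5)**2 = 172263 - (-147 + 1/5)**2 = 172263 - (-734/5)**2 = 172263 - 1*538756/25 = 172263 - 538756/25 = 3767819/25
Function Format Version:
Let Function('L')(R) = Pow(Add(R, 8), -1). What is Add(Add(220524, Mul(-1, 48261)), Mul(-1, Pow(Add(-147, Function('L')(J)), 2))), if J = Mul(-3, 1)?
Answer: Rational(3767819, 25) ≈ 1.5071e+5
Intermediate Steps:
J = -3
Function('L')(R) = Pow(Add(8, R), -1)
Add(Add(220524, Mul(-1, 48261)), Mul(-1, Pow(Add(-147, Function('L')(J)), 2))) = Add(Add(220524, Mul(-1, 48261)), Mul(-1, Pow(Add(-147, Pow(Add(8, -3), -1)), 2))) = Add(Add(220524, -48261), Mul(-1, Pow(Add(-147, Pow(5, -1)), 2))) = Add(172263, Mul(-1, Pow(Add(-147, Rational(1, 5)), 2))) = Add(172263, Mul(-1, Pow(Rational(-734, 5), 2))) = Add(172263, Mul(-1, Rational(538756, 25))) = Add(172263, Rational(-538756, 25)) = Rational(3767819, 25)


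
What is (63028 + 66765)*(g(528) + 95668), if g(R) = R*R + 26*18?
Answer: 48661991560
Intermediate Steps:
g(R) = 468 + R² (g(R) = R² + 468 = 468 + R²)
(63028 + 66765)*(g(528) + 95668) = (63028 + 66765)*((468 + 528²) + 95668) = 129793*((468 + 278784) + 95668) = 129793*(279252 + 95668) = 129793*374920 = 48661991560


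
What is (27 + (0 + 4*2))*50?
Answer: 1750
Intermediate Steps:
(27 + (0 + 4*2))*50 = (27 + (0 + 8))*50 = (27 + 8)*50 = 35*50 = 1750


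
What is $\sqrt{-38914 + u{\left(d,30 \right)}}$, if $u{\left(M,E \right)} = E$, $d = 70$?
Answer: $2 i \sqrt{9721} \approx 197.19 i$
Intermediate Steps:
$\sqrt{-38914 + u{\left(d,30 \right)}} = \sqrt{-38914 + 30} = \sqrt{-38884} = 2 i \sqrt{9721}$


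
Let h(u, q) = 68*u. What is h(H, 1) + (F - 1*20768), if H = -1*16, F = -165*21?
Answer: -25321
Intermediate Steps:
F = -3465
H = -16
h(H, 1) + (F - 1*20768) = 68*(-16) + (-3465 - 1*20768) = -1088 + (-3465 - 20768) = -1088 - 24233 = -25321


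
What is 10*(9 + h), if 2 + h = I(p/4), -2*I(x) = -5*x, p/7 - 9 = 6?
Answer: 2905/4 ≈ 726.25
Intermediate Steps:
p = 105 (p = 63 + 7*6 = 63 + 42 = 105)
I(x) = 5*x/2 (I(x) = -(-5)*x/2 = 5*x/2)
h = 509/8 (h = -2 + 5*(105/4)/2 = -2 + 5*(105*(1/4))/2 = -2 + (5/2)*(105/4) = -2 + 525/8 = 509/8 ≈ 63.625)
10*(9 + h) = 10*(9 + 509/8) = 10*(581/8) = 2905/4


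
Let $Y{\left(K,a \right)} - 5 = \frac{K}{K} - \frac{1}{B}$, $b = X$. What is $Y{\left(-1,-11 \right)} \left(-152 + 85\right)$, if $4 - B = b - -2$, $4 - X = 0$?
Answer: $- \frac{871}{2} \approx -435.5$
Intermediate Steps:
$X = 4$ ($X = 4 - 0 = 4 + 0 = 4$)
$b = 4$
$B = -2$ ($B = 4 - \left(4 - -2\right) = 4 - \left(4 + 2\right) = 4 - 6 = -2$)
$Y{\left(K,a \right)} = \frac{13}{2}$ ($Y{\left(K,a \right)} = 5 + \left(\frac{K}{K} - \frac{1}{-2}\right) = 5 + \left(1 - - \frac{1}{2}\right) = 5 + \left(1 + \frac{1}{2}\right) = 5 + \frac{3}{2} = \frac{13}{2}$)
$Y{\left(-1,-11 \right)} \left(-152 + 85\right) = \frac{13 \left(-152 + 85\right)}{2} = \frac{13}{2} \left(-67\right) = - \frac{871}{2}$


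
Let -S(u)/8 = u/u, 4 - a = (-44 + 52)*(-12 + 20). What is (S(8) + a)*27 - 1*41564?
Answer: -43400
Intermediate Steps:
a = -60 (a = 4 - (-44 + 52)*(-12 + 20) = 4 - 8*8 = 4 - 1*64 = 4 - 64 = -60)
S(u) = -8 (S(u) = -8*u/u = -8*1 = -8)
(S(8) + a)*27 - 1*41564 = (-8 - 60)*27 - 1*41564 = -68*27 - 41564 = -1836 - 41564 = -43400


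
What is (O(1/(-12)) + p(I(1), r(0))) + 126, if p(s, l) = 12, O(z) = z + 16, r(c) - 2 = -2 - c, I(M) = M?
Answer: 1847/12 ≈ 153.92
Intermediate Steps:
r(c) = -c (r(c) = 2 + (-2 - c) = -c)
O(z) = 16 + z
(O(1/(-12)) + p(I(1), r(0))) + 126 = ((16 + 1/(-12)) + 12) + 126 = ((16 - 1/12) + 12) + 126 = (191/12 + 12) + 126 = 335/12 + 126 = 1847/12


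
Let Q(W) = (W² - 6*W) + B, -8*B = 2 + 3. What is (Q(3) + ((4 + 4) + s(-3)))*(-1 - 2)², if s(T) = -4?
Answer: -405/8 ≈ -50.625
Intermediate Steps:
B = -5/8 (B = -(2 + 3)/8 = -⅛*5 = -5/8 ≈ -0.62500)
Q(W) = -5/8 + W² - 6*W (Q(W) = (W² - 6*W) - 5/8 = -5/8 + W² - 6*W)
(Q(3) + ((4 + 4) + s(-3)))*(-1 - 2)² = ((-5/8 + 3² - 6*3) + ((4 + 4) - 4))*(-1 - 2)² = ((-5/8 + 9 - 18) + (8 - 4))*(-3)² = (-77/8 + 4)*9 = -45/8*9 = -405/8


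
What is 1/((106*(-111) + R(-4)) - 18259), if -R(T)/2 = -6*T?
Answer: -1/30073 ≈ -3.3252e-5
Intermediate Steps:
R(T) = 12*T (R(T) = -(-12)*T = 12*T)
1/((106*(-111) + R(-4)) - 18259) = 1/((106*(-111) + 12*(-4)) - 18259) = 1/((-11766 - 48) - 18259) = 1/(-11814 - 18259) = 1/(-30073) = -1/30073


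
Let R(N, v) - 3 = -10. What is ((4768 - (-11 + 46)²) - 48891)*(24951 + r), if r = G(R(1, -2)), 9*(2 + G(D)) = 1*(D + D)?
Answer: -3393950132/3 ≈ -1.1313e+9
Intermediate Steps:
R(N, v) = -7 (R(N, v) = 3 - 10 = -7)
G(D) = -2 + 2*D/9 (G(D) = -2 + (1*(D + D))/9 = -2 + (1*(2*D))/9 = -2 + (2*D)/9 = -2 + 2*D/9)
r = -32/9 (r = -2 + (2/9)*(-7) = -2 - 14/9 = -32/9 ≈ -3.5556)
((4768 - (-11 + 46)²) - 48891)*(24951 + r) = ((4768 - (-11 + 46)²) - 48891)*(24951 - 32/9) = ((4768 - 1*35²) - 48891)*(224527/9) = ((4768 - 1*1225) - 48891)*(224527/9) = ((4768 - 1225) - 48891)*(224527/9) = (3543 - 48891)*(224527/9) = -45348*224527/9 = -3393950132/3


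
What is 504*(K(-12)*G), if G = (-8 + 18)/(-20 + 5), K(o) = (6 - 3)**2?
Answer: -3024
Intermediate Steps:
K(o) = 9 (K(o) = 3**2 = 9)
G = -2/3 (G = 10/(-15) = 10*(-1/15) = -2/3 ≈ -0.66667)
504*(K(-12)*G) = 504*(9*(-2/3)) = 504*(-6) = -3024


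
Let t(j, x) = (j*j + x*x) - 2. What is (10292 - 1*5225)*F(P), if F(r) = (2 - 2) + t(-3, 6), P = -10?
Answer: 217881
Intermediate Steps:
t(j, x) = -2 + j**2 + x**2 (t(j, x) = (j**2 + x**2) - 2 = -2 + j**2 + x**2)
F(r) = 43 (F(r) = (2 - 2) + (-2 + (-3)**2 + 6**2) = 0 + (-2 + 9 + 36) = 0 + 43 = 43)
(10292 - 1*5225)*F(P) = (10292 - 1*5225)*43 = (10292 - 5225)*43 = 5067*43 = 217881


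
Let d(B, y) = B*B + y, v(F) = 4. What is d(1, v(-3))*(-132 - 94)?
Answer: -1130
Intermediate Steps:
d(B, y) = y + B² (d(B, y) = B² + y = y + B²)
d(1, v(-3))*(-132 - 94) = (4 + 1²)*(-132 - 94) = (4 + 1)*(-226) = 5*(-226) = -1130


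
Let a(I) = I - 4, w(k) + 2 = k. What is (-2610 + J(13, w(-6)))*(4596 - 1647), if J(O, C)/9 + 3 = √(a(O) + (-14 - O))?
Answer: -7776513 + 79623*I*√2 ≈ -7.7765e+6 + 1.126e+5*I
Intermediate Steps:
w(k) = -2 + k
a(I) = -4 + I
J(O, C) = -27 + 27*I*√2 (J(O, C) = -27 + 9*√((-4 + O) + (-14 - O)) = -27 + 9*√(-18) = -27 + 9*(3*I*√2) = -27 + 27*I*√2)
(-2610 + J(13, w(-6)))*(4596 - 1647) = (-2610 + (-27 + 27*I*√2))*(4596 - 1647) = (-2637 + 27*I*√2)*2949 = -7776513 + 79623*I*√2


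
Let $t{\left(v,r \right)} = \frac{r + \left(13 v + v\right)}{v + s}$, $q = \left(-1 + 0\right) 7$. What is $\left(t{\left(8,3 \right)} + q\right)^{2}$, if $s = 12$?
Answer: $\frac{25}{16} \approx 1.5625$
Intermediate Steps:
$q = -7$ ($q = \left(-1\right) 7 = -7$)
$t{\left(v,r \right)} = \frac{r + 14 v}{12 + v}$ ($t{\left(v,r \right)} = \frac{r + \left(13 v + v\right)}{v + 12} = \frac{r + 14 v}{12 + v}$)
$\left(t{\left(8,3 \right)} + q\right)^{2} = \left(\frac{3 + 14 \cdot 8}{12 + 8} - 7\right)^{2} = \left(\frac{3 + 112}{20} - 7\right)^{2} = \left(\frac{1}{20} \cdot 115 - 7\right)^{2} = \left(\frac{23}{4} - 7\right)^{2} = \left(- \frac{5}{4}\right)^{2} = \frac{25}{16}$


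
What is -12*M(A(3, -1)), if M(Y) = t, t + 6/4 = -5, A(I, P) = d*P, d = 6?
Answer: 78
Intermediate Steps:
A(I, P) = 6*P
t = -13/2 (t = -3/2 - 5 = -13/2 ≈ -6.5000)
M(Y) = -13/2
-12*M(A(3, -1)) = -12*(-13/2) = 78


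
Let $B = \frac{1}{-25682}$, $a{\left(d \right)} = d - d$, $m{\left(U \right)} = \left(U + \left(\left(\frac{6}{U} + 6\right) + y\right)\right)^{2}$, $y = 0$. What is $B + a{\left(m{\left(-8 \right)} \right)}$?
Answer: $- \frac{1}{25682} \approx -3.8938 \cdot 10^{-5}$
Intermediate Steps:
$m{\left(U \right)} = \left(6 + U + \frac{6}{U}\right)^{2}$ ($m{\left(U \right)} = \left(U + \left(\left(\frac{6}{U} + 6\right) + 0\right)\right)^{2} = \left(U + \left(\left(6 + \frac{6}{U}\right) + 0\right)\right)^{2} = \left(U + \left(6 + \frac{6}{U}\right)\right)^{2} = \left(6 + U + \frac{6}{U}\right)^{2}$)
$a{\left(d \right)} = 0$
$B = - \frac{1}{25682} \approx -3.8938 \cdot 10^{-5}$
$B + a{\left(m{\left(-8 \right)} \right)} = - \frac{1}{25682} + 0 = - \frac{1}{25682}$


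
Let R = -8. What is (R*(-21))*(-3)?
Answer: -504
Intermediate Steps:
(R*(-21))*(-3) = -8*(-21)*(-3) = 168*(-3) = -504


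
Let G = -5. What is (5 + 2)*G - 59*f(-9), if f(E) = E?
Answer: 496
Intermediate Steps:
(5 + 2)*G - 59*f(-9) = (5 + 2)*(-5) - 59*(-9) = 7*(-5) + 531 = -35 + 531 = 496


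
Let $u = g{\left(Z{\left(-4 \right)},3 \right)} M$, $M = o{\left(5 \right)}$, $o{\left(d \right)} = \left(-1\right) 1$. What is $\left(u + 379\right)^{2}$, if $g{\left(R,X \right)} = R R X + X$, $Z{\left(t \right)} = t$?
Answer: $107584$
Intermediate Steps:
$g{\left(R,X \right)} = X + X R^{2}$ ($g{\left(R,X \right)} = R^{2} X + X = X R^{2} + X = X + X R^{2}$)
$o{\left(d \right)} = -1$
$M = -1$
$u = -51$ ($u = 3 \left(1 + \left(-4\right)^{2}\right) \left(-1\right) = 3 \left(1 + 16\right) \left(-1\right) = 3 \cdot 17 \left(-1\right) = 51 \left(-1\right) = -51$)
$\left(u + 379\right)^{2} = \left(-51 + 379\right)^{2} = 328^{2} = 107584$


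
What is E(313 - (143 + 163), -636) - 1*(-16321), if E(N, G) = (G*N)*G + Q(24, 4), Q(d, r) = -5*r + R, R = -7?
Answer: 2847766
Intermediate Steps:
Q(d, r) = -7 - 5*r (Q(d, r) = -5*r - 7 = -7 - 5*r)
E(N, G) = -27 + N*G**2 (E(N, G) = (G*N)*G + (-7 - 5*4) = N*G**2 + (-7 - 20) = N*G**2 - 27 = -27 + N*G**2)
E(313 - (143 + 163), -636) - 1*(-16321) = (-27 + (313 - (143 + 163))*(-636)**2) - 1*(-16321) = (-27 + (313 - 1*306)*404496) + 16321 = (-27 + (313 - 306)*404496) + 16321 = (-27 + 7*404496) + 16321 = (-27 + 2831472) + 16321 = 2831445 + 16321 = 2847766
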